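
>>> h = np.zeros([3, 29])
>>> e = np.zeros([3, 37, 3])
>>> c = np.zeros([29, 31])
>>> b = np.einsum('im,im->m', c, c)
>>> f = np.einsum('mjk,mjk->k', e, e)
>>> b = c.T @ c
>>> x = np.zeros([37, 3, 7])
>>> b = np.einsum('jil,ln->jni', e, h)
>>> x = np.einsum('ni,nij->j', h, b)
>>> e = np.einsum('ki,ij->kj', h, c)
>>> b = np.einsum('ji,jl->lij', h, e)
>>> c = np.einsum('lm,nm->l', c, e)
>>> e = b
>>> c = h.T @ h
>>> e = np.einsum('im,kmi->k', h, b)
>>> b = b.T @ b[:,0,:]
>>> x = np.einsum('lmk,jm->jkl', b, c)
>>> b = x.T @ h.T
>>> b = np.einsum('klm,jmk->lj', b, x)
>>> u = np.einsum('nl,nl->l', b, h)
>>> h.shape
(3, 29)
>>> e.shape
(31,)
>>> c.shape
(29, 29)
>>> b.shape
(3, 29)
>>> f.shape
(3,)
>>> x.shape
(29, 3, 3)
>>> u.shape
(29,)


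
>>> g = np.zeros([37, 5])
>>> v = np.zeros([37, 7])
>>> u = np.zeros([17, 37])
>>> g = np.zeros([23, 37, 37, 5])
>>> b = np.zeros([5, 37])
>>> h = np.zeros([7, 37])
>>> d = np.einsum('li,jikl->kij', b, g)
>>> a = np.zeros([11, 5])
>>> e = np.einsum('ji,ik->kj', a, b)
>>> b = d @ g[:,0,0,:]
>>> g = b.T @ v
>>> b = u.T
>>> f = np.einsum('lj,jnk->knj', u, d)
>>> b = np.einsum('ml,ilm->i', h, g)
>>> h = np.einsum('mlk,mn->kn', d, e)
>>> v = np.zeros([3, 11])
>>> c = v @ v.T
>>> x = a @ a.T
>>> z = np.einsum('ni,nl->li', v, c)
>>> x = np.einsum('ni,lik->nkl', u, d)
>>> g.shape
(5, 37, 7)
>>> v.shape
(3, 11)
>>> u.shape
(17, 37)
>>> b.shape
(5,)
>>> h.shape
(23, 11)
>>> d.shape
(37, 37, 23)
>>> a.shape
(11, 5)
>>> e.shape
(37, 11)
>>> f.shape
(23, 37, 37)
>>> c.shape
(3, 3)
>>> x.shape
(17, 23, 37)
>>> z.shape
(3, 11)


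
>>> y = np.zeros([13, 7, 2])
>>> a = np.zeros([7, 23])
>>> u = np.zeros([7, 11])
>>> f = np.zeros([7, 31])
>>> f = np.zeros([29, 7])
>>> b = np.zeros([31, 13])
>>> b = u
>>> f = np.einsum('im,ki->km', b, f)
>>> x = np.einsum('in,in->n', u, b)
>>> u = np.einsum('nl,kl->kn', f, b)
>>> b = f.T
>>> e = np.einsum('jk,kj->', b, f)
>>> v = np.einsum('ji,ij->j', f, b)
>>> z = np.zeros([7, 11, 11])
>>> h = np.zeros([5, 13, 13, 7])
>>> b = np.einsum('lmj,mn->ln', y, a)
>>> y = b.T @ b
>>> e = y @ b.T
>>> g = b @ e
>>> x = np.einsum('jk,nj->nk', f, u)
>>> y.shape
(23, 23)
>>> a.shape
(7, 23)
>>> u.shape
(7, 29)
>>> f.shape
(29, 11)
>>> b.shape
(13, 23)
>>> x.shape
(7, 11)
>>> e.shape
(23, 13)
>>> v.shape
(29,)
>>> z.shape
(7, 11, 11)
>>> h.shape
(5, 13, 13, 7)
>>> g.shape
(13, 13)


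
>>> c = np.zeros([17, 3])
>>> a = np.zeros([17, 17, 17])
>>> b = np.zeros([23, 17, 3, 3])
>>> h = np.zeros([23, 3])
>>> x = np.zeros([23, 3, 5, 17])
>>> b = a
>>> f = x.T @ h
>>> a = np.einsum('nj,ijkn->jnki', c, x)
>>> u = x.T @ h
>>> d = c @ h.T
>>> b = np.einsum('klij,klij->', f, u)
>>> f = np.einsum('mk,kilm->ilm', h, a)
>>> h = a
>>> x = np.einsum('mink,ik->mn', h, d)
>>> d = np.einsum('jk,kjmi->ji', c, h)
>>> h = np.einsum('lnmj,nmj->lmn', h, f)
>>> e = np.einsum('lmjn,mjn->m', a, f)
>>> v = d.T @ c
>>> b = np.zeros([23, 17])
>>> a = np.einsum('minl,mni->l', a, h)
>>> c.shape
(17, 3)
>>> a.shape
(23,)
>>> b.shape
(23, 17)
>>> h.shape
(3, 5, 17)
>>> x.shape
(3, 5)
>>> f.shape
(17, 5, 23)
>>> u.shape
(17, 5, 3, 3)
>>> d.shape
(17, 23)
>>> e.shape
(17,)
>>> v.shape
(23, 3)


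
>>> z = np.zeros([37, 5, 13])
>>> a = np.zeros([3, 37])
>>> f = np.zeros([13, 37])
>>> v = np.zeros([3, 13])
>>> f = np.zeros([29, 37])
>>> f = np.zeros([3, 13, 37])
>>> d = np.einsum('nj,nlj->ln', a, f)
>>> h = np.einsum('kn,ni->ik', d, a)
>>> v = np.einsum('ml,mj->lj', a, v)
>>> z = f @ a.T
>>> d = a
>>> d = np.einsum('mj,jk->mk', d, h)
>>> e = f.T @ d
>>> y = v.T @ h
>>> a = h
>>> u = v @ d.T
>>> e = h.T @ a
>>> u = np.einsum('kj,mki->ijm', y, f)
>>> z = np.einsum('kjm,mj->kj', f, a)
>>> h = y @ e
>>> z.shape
(3, 13)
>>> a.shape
(37, 13)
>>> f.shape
(3, 13, 37)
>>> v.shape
(37, 13)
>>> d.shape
(3, 13)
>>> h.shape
(13, 13)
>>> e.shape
(13, 13)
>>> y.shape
(13, 13)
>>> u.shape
(37, 13, 3)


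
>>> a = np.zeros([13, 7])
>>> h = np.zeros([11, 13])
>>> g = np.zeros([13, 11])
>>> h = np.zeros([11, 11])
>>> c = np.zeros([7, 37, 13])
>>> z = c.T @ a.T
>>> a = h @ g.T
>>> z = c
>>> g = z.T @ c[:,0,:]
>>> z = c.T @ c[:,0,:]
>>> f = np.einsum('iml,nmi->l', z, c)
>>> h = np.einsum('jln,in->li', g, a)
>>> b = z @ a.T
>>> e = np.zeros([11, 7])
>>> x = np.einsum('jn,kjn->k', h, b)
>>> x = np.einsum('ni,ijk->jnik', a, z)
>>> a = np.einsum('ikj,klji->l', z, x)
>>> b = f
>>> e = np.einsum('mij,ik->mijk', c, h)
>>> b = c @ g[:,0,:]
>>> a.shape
(11,)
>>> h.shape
(37, 11)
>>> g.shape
(13, 37, 13)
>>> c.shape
(7, 37, 13)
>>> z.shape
(13, 37, 13)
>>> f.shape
(13,)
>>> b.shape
(7, 37, 13)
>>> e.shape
(7, 37, 13, 11)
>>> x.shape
(37, 11, 13, 13)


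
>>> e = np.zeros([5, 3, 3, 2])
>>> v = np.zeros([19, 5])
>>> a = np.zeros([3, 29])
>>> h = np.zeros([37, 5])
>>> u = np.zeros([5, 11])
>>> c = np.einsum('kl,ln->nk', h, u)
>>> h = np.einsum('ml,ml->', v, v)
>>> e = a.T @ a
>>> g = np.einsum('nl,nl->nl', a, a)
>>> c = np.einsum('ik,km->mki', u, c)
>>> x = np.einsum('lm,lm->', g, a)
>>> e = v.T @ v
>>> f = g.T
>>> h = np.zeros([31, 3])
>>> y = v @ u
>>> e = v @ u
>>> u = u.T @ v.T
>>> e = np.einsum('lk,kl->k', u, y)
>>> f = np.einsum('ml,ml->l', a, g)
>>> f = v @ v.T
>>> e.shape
(19,)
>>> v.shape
(19, 5)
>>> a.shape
(3, 29)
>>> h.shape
(31, 3)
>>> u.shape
(11, 19)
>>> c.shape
(37, 11, 5)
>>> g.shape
(3, 29)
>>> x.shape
()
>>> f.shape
(19, 19)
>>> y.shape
(19, 11)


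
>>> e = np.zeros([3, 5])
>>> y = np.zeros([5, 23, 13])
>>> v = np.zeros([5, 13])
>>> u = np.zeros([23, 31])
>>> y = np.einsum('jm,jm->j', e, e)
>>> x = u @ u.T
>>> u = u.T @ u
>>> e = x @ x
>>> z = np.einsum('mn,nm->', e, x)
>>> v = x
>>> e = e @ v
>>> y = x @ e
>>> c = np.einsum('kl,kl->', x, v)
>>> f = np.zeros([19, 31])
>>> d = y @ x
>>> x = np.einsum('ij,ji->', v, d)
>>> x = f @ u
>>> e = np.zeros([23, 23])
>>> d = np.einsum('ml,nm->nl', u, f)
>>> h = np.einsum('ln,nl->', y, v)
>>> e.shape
(23, 23)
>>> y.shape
(23, 23)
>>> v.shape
(23, 23)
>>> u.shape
(31, 31)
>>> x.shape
(19, 31)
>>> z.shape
()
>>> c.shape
()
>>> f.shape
(19, 31)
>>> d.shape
(19, 31)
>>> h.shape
()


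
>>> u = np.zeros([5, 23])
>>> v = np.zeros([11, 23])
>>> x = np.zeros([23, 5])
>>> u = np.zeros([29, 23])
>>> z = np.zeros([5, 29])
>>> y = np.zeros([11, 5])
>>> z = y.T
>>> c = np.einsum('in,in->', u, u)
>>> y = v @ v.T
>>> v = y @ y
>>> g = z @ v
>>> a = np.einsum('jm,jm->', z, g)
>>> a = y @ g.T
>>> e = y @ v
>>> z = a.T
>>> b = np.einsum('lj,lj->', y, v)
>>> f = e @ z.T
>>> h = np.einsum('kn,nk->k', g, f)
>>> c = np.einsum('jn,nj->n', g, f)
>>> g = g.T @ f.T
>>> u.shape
(29, 23)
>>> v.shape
(11, 11)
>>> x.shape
(23, 5)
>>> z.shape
(5, 11)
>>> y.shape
(11, 11)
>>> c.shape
(11,)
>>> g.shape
(11, 11)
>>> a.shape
(11, 5)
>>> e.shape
(11, 11)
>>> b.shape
()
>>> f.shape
(11, 5)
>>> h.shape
(5,)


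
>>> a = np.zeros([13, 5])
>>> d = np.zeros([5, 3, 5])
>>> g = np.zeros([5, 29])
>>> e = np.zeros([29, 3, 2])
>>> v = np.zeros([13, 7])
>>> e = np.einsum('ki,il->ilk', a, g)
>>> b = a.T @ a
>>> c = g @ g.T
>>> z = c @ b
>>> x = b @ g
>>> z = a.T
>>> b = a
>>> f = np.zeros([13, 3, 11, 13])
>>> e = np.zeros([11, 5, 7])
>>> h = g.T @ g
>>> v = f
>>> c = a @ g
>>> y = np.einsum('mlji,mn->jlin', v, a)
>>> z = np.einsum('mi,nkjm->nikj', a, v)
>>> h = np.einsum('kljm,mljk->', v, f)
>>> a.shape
(13, 5)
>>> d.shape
(5, 3, 5)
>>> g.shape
(5, 29)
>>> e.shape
(11, 5, 7)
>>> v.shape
(13, 3, 11, 13)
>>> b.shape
(13, 5)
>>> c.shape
(13, 29)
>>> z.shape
(13, 5, 3, 11)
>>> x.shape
(5, 29)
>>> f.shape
(13, 3, 11, 13)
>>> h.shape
()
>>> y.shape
(11, 3, 13, 5)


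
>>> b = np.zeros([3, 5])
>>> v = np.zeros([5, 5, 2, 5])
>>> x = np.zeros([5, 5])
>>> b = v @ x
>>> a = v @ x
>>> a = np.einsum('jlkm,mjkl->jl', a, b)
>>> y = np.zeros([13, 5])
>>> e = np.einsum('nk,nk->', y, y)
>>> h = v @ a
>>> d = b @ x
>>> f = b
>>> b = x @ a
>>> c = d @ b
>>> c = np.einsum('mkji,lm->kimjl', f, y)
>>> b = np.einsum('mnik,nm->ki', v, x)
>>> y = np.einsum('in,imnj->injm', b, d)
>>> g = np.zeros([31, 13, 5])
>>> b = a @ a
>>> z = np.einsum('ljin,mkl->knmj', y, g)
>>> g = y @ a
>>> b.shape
(5, 5)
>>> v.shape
(5, 5, 2, 5)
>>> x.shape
(5, 5)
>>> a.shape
(5, 5)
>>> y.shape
(5, 2, 5, 5)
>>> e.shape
()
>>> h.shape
(5, 5, 2, 5)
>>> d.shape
(5, 5, 2, 5)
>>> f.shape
(5, 5, 2, 5)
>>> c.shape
(5, 5, 5, 2, 13)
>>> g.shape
(5, 2, 5, 5)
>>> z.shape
(13, 5, 31, 2)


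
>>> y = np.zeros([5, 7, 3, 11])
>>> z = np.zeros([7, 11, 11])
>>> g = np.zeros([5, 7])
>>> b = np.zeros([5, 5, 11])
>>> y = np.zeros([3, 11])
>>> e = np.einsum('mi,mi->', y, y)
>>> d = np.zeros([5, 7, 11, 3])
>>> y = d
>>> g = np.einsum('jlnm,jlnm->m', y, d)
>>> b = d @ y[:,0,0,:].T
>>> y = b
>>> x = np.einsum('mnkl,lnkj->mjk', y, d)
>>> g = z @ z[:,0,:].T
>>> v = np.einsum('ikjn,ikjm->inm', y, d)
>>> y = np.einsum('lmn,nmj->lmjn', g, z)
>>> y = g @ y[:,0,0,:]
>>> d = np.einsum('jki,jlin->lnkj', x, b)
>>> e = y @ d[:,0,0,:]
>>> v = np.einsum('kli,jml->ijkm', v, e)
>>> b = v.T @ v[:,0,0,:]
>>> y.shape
(7, 11, 7)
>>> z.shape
(7, 11, 11)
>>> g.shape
(7, 11, 7)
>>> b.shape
(11, 5, 7, 11)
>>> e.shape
(7, 11, 5)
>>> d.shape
(7, 5, 3, 5)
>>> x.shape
(5, 3, 11)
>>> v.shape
(3, 7, 5, 11)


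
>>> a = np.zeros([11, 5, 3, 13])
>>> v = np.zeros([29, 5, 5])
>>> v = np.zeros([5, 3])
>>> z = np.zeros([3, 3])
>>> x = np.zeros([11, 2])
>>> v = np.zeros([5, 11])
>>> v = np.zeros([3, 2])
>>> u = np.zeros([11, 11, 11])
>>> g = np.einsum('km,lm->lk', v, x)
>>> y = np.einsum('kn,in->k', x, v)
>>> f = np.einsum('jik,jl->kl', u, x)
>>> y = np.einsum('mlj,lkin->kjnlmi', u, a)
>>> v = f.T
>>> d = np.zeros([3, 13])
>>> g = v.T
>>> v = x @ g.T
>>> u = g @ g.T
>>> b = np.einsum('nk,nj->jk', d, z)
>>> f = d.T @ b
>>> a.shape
(11, 5, 3, 13)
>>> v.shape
(11, 11)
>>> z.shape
(3, 3)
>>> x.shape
(11, 2)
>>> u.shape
(11, 11)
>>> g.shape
(11, 2)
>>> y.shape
(5, 11, 13, 11, 11, 3)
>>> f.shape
(13, 13)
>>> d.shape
(3, 13)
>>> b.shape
(3, 13)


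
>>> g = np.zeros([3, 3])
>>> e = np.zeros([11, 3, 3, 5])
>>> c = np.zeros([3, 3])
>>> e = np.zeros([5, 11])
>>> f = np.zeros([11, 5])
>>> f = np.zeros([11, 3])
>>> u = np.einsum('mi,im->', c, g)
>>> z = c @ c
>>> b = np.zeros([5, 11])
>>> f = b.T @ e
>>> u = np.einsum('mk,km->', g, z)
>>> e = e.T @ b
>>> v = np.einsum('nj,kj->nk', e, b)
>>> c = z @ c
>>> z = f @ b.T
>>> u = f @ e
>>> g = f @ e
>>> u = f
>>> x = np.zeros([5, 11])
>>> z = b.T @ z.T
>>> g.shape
(11, 11)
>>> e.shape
(11, 11)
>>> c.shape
(3, 3)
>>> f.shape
(11, 11)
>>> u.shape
(11, 11)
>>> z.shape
(11, 11)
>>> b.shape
(5, 11)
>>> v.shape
(11, 5)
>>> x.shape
(5, 11)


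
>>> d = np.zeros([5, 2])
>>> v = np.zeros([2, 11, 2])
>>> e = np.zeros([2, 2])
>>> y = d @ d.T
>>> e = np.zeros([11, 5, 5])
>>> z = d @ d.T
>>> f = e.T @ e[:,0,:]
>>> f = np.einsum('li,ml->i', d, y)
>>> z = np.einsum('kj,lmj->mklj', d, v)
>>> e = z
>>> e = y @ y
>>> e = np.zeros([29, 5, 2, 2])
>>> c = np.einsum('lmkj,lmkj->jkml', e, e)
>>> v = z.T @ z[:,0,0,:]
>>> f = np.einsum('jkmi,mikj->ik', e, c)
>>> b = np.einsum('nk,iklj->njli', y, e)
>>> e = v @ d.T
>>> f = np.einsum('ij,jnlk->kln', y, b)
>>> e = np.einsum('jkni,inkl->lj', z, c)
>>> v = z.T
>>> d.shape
(5, 2)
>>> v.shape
(2, 2, 5, 11)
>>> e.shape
(29, 11)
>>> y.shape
(5, 5)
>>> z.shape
(11, 5, 2, 2)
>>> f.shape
(29, 2, 2)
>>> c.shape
(2, 2, 5, 29)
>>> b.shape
(5, 2, 2, 29)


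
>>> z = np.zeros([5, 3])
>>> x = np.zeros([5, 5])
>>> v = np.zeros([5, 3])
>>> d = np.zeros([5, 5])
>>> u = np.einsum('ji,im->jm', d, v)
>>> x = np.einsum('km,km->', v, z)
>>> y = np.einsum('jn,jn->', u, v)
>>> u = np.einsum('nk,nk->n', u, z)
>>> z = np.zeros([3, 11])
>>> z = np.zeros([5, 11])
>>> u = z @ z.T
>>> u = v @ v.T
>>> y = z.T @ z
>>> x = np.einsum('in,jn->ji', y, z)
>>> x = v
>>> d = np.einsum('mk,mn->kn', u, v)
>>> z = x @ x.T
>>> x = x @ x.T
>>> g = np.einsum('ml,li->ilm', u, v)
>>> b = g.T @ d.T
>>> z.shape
(5, 5)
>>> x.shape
(5, 5)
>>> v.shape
(5, 3)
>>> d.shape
(5, 3)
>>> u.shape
(5, 5)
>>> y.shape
(11, 11)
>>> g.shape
(3, 5, 5)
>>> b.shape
(5, 5, 5)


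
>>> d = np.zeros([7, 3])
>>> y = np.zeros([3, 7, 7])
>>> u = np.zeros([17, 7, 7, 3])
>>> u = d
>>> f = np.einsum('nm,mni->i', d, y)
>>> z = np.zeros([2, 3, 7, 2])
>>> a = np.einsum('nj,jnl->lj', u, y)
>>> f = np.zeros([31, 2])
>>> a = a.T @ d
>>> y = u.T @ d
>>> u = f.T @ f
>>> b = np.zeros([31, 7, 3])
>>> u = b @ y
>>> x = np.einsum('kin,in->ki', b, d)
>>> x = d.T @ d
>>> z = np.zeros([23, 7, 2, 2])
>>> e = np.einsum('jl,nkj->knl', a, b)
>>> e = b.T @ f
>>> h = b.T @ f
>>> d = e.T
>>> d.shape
(2, 7, 3)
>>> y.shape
(3, 3)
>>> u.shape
(31, 7, 3)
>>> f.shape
(31, 2)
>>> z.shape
(23, 7, 2, 2)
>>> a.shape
(3, 3)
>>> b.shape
(31, 7, 3)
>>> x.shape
(3, 3)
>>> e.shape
(3, 7, 2)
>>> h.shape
(3, 7, 2)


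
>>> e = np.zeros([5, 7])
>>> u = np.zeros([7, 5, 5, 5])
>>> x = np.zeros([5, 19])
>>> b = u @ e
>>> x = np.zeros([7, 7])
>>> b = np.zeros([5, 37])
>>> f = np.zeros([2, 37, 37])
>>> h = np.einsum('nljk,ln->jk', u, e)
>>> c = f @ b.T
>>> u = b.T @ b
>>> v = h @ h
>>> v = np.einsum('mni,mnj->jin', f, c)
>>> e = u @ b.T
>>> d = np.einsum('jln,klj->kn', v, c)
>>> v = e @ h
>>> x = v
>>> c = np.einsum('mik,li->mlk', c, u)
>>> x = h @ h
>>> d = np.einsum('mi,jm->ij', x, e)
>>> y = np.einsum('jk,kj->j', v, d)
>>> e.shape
(37, 5)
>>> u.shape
(37, 37)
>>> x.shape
(5, 5)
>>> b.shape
(5, 37)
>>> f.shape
(2, 37, 37)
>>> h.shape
(5, 5)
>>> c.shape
(2, 37, 5)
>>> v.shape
(37, 5)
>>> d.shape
(5, 37)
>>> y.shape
(37,)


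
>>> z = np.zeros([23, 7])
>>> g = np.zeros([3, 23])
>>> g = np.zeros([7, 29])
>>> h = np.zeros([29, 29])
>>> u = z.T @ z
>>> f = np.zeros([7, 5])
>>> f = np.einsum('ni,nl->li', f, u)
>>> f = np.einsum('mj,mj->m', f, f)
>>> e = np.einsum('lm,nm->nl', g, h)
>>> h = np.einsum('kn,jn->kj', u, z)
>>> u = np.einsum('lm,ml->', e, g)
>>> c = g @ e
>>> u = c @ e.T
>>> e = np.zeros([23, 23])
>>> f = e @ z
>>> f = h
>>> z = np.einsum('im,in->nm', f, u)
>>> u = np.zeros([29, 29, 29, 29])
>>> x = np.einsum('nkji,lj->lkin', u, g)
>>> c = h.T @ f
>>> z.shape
(29, 23)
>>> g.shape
(7, 29)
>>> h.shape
(7, 23)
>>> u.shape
(29, 29, 29, 29)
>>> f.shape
(7, 23)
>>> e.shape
(23, 23)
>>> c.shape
(23, 23)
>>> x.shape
(7, 29, 29, 29)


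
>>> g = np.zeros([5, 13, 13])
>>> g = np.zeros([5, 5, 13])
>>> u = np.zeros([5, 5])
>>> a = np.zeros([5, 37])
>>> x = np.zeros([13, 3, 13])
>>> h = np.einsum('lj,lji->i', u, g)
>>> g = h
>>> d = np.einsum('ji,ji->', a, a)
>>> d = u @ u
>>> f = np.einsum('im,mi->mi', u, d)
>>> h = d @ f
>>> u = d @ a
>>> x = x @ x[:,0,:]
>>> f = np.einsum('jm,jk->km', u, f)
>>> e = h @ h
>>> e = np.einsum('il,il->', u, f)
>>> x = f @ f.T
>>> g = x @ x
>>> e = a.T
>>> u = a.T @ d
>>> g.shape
(5, 5)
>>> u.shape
(37, 5)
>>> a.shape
(5, 37)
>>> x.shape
(5, 5)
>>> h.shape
(5, 5)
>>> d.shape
(5, 5)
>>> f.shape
(5, 37)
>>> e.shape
(37, 5)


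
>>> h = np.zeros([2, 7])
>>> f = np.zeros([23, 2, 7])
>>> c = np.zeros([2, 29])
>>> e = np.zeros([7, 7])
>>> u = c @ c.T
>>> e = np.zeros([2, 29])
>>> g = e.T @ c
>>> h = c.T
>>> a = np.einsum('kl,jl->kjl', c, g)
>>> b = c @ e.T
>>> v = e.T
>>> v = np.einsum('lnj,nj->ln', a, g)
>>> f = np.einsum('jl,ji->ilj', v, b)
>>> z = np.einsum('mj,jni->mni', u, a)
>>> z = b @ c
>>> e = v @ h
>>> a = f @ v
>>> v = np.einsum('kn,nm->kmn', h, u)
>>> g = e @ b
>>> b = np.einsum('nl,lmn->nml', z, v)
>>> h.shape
(29, 2)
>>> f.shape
(2, 29, 2)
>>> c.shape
(2, 29)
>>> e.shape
(2, 2)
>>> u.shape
(2, 2)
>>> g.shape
(2, 2)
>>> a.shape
(2, 29, 29)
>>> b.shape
(2, 2, 29)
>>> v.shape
(29, 2, 2)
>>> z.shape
(2, 29)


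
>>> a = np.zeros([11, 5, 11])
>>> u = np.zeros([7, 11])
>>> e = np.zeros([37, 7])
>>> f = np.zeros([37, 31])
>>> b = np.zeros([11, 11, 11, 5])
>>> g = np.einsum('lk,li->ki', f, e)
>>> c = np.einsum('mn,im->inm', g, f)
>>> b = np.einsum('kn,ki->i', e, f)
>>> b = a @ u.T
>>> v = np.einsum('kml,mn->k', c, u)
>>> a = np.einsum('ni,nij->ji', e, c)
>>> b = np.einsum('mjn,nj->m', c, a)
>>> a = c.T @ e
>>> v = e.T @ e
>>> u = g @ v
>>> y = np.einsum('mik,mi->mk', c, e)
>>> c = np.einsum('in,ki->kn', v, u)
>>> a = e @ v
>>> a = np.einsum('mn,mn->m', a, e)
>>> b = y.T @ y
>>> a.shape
(37,)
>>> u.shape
(31, 7)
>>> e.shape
(37, 7)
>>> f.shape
(37, 31)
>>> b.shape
(31, 31)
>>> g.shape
(31, 7)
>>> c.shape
(31, 7)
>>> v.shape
(7, 7)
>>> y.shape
(37, 31)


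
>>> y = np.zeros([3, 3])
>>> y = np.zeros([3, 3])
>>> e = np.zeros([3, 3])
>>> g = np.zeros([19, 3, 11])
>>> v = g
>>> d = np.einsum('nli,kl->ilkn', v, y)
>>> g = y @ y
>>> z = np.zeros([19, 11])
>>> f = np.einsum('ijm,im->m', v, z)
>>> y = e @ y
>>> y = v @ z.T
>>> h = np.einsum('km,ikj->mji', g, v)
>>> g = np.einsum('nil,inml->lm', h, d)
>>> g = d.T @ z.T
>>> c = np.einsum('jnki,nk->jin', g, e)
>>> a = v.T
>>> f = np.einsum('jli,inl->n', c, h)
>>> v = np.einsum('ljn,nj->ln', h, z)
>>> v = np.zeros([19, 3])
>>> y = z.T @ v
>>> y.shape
(11, 3)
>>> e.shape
(3, 3)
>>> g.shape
(19, 3, 3, 19)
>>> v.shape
(19, 3)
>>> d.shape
(11, 3, 3, 19)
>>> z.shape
(19, 11)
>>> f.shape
(11,)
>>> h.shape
(3, 11, 19)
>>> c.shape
(19, 19, 3)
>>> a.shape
(11, 3, 19)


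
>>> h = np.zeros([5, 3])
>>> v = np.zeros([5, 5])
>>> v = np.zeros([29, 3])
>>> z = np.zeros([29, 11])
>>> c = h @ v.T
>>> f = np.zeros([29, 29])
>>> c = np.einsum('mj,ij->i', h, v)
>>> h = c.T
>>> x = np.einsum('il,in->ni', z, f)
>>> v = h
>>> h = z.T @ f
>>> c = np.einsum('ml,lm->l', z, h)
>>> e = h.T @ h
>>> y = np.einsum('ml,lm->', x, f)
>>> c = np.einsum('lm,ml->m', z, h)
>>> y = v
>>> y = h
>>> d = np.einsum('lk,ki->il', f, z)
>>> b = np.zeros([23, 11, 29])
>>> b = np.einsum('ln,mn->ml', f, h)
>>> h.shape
(11, 29)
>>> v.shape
(29,)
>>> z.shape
(29, 11)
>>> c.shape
(11,)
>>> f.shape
(29, 29)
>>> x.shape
(29, 29)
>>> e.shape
(29, 29)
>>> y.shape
(11, 29)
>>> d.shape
(11, 29)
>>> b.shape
(11, 29)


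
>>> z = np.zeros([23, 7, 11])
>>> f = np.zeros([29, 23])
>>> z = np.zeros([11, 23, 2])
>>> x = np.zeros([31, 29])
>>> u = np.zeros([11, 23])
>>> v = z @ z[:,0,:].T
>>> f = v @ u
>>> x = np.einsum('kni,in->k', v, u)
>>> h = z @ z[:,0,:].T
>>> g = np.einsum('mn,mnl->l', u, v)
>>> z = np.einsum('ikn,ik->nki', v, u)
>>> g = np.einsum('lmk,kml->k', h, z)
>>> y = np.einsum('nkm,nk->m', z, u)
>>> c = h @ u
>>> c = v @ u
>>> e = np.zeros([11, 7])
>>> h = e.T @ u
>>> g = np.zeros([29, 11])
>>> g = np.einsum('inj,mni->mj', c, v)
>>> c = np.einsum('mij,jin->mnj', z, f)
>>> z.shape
(11, 23, 11)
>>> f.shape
(11, 23, 23)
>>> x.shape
(11,)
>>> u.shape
(11, 23)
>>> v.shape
(11, 23, 11)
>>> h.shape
(7, 23)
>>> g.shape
(11, 23)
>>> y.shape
(11,)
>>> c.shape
(11, 23, 11)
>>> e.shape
(11, 7)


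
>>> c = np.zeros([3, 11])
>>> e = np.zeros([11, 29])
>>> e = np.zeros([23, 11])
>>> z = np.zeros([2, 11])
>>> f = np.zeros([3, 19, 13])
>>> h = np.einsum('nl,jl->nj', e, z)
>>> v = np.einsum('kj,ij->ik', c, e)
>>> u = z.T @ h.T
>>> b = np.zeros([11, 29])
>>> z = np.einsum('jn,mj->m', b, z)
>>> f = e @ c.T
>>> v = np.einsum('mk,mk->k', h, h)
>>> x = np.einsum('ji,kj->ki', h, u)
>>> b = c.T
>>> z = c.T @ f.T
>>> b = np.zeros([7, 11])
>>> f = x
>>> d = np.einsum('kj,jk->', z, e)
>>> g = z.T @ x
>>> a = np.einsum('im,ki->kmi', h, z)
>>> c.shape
(3, 11)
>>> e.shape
(23, 11)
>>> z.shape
(11, 23)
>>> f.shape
(11, 2)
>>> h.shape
(23, 2)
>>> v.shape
(2,)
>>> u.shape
(11, 23)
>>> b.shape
(7, 11)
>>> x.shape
(11, 2)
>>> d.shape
()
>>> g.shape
(23, 2)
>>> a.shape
(11, 2, 23)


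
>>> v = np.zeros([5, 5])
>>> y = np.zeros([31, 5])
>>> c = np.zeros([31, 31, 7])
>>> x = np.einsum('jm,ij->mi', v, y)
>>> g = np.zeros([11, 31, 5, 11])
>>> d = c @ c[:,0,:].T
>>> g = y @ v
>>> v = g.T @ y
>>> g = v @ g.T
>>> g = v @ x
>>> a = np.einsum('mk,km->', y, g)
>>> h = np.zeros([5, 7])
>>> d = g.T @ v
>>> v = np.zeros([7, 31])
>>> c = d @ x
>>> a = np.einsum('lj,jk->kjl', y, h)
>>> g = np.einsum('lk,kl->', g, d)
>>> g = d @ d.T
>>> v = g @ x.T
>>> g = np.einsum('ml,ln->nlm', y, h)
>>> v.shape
(31, 5)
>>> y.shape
(31, 5)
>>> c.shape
(31, 31)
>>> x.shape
(5, 31)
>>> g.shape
(7, 5, 31)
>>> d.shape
(31, 5)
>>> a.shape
(7, 5, 31)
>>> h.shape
(5, 7)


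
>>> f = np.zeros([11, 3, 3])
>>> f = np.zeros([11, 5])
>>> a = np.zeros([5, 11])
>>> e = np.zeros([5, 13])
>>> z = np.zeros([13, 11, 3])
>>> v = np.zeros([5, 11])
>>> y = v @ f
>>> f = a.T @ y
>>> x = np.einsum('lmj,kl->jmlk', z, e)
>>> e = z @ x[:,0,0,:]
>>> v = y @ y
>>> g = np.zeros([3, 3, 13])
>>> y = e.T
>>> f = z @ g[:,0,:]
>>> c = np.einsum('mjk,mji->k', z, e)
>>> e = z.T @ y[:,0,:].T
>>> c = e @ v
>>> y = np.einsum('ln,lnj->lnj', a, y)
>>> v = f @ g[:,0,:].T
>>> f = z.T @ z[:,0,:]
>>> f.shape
(3, 11, 3)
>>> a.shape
(5, 11)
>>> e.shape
(3, 11, 5)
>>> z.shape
(13, 11, 3)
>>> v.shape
(13, 11, 3)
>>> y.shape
(5, 11, 13)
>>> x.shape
(3, 11, 13, 5)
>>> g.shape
(3, 3, 13)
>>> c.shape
(3, 11, 5)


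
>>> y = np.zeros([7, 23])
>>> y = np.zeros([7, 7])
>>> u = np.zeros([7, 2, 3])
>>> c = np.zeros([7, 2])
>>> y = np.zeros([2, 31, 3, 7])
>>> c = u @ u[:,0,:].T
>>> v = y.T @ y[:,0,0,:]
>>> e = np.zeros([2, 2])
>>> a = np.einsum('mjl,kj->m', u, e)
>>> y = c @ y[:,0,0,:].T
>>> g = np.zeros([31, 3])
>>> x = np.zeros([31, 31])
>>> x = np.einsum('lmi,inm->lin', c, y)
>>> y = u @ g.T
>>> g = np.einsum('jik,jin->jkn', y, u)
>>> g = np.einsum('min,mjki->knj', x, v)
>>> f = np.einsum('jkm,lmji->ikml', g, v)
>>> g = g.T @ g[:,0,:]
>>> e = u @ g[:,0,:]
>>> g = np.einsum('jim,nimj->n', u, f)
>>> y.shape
(7, 2, 31)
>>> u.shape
(7, 2, 3)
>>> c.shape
(7, 2, 7)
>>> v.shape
(7, 3, 31, 7)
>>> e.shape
(7, 2, 3)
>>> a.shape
(7,)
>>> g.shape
(7,)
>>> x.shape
(7, 7, 2)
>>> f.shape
(7, 2, 3, 7)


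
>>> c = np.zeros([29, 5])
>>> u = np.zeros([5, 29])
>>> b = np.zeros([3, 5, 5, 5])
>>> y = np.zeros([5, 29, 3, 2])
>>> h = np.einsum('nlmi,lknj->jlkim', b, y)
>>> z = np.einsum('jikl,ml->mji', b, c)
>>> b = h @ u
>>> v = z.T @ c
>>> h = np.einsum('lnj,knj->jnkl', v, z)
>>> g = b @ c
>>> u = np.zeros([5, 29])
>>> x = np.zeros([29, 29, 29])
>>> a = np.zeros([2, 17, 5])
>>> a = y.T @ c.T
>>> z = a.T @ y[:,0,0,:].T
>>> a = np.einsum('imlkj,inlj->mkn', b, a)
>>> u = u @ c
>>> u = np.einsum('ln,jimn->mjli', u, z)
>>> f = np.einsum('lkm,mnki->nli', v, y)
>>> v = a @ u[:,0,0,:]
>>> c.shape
(29, 5)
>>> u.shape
(3, 29, 5, 29)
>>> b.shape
(2, 5, 29, 5, 29)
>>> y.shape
(5, 29, 3, 2)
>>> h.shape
(5, 3, 29, 5)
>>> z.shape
(29, 29, 3, 5)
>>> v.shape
(5, 5, 29)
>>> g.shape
(2, 5, 29, 5, 5)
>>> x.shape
(29, 29, 29)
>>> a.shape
(5, 5, 3)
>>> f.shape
(29, 5, 2)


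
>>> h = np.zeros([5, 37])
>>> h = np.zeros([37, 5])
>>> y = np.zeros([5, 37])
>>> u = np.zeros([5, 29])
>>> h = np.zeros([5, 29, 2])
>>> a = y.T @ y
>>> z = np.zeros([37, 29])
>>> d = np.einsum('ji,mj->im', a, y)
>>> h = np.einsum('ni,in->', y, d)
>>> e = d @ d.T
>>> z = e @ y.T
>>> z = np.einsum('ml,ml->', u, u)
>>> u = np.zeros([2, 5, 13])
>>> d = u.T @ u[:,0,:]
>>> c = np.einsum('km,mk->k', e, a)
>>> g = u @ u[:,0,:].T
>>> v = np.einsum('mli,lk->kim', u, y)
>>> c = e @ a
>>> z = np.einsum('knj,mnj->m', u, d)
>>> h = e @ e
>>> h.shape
(37, 37)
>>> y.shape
(5, 37)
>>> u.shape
(2, 5, 13)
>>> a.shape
(37, 37)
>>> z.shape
(13,)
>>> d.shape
(13, 5, 13)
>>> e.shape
(37, 37)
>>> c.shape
(37, 37)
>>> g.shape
(2, 5, 2)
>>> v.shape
(37, 13, 2)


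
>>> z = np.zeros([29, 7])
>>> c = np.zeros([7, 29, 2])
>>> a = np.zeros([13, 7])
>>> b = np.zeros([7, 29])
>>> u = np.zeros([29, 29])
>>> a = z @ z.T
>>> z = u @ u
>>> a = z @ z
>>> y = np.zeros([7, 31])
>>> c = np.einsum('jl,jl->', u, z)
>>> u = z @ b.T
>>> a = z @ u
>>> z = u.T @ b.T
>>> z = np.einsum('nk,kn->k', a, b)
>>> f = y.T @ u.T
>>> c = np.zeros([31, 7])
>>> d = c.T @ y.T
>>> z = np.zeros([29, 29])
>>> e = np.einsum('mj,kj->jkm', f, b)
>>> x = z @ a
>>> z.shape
(29, 29)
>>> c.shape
(31, 7)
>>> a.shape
(29, 7)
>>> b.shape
(7, 29)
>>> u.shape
(29, 7)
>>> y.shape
(7, 31)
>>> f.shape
(31, 29)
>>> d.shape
(7, 7)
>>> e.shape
(29, 7, 31)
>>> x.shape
(29, 7)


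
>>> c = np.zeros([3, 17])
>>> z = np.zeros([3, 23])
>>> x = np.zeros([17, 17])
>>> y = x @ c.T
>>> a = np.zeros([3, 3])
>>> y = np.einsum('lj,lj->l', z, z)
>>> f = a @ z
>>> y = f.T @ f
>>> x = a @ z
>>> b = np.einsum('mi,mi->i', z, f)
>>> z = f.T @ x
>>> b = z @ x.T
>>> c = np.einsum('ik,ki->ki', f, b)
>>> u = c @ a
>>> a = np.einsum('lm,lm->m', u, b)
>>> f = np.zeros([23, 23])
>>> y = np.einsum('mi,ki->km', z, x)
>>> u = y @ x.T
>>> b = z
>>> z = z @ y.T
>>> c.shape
(23, 3)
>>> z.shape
(23, 3)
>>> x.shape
(3, 23)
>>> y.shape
(3, 23)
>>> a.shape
(3,)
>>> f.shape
(23, 23)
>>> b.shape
(23, 23)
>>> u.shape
(3, 3)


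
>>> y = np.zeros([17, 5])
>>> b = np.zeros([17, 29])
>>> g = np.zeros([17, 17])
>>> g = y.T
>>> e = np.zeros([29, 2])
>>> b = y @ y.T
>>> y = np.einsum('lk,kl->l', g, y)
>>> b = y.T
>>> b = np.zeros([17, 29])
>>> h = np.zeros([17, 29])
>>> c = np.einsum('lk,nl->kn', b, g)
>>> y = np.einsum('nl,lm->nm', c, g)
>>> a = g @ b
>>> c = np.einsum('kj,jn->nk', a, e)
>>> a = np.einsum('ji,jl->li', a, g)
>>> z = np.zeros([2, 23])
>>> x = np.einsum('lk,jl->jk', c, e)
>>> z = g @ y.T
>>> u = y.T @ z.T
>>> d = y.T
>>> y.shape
(29, 17)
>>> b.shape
(17, 29)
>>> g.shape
(5, 17)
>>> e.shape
(29, 2)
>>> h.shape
(17, 29)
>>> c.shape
(2, 5)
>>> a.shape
(17, 29)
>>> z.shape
(5, 29)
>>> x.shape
(29, 5)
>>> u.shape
(17, 5)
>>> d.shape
(17, 29)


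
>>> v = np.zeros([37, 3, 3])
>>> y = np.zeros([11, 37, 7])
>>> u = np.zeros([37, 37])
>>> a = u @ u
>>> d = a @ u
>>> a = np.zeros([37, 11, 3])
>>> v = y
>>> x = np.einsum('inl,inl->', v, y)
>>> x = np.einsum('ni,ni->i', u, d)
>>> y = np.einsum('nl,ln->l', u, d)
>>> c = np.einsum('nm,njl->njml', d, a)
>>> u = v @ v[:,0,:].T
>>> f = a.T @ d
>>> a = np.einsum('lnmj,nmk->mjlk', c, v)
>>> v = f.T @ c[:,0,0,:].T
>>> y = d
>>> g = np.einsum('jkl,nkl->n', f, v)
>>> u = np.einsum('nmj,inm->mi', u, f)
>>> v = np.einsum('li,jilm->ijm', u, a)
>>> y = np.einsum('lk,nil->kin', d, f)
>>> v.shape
(3, 37, 7)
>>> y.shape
(37, 11, 3)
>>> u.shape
(37, 3)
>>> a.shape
(37, 3, 37, 7)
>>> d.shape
(37, 37)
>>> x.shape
(37,)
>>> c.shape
(37, 11, 37, 3)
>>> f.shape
(3, 11, 37)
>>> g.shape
(37,)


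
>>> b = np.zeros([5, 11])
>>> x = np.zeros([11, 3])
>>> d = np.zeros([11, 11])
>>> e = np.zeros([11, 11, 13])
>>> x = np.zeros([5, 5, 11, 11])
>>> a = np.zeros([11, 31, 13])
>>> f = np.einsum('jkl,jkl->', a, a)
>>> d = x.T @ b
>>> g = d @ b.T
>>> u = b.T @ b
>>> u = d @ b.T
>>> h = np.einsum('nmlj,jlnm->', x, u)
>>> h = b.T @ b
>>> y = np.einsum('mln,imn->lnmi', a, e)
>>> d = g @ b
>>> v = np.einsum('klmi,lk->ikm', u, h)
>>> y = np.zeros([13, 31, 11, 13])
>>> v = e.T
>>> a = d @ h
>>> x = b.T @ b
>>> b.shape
(5, 11)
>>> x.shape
(11, 11)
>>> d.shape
(11, 11, 5, 11)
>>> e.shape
(11, 11, 13)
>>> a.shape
(11, 11, 5, 11)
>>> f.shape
()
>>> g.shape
(11, 11, 5, 5)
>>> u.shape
(11, 11, 5, 5)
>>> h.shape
(11, 11)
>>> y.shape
(13, 31, 11, 13)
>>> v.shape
(13, 11, 11)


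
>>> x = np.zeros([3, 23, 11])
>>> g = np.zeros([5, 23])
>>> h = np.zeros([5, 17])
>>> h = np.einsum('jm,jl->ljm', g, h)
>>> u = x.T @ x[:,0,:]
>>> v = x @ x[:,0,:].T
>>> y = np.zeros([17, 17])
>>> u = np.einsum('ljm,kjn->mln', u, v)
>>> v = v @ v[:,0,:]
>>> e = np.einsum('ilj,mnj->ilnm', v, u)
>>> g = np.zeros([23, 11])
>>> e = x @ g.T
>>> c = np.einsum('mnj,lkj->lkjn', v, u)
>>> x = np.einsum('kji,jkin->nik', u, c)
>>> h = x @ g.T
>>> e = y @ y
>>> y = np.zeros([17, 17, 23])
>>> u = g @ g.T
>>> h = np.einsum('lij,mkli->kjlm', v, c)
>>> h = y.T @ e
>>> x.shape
(23, 3, 11)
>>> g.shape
(23, 11)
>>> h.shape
(23, 17, 17)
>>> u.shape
(23, 23)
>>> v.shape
(3, 23, 3)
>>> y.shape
(17, 17, 23)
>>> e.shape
(17, 17)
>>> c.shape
(11, 11, 3, 23)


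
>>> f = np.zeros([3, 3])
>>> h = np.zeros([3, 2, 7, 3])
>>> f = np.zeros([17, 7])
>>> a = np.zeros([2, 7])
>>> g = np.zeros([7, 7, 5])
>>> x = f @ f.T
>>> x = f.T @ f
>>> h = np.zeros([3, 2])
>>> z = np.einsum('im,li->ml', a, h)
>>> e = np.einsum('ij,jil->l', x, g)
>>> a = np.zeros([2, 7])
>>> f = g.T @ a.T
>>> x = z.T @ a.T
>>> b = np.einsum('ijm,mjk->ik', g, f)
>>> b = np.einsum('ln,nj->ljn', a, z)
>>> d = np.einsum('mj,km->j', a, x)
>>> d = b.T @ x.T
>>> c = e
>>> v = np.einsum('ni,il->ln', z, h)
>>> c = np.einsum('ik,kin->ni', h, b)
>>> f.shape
(5, 7, 2)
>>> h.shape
(3, 2)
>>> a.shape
(2, 7)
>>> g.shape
(7, 7, 5)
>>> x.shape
(3, 2)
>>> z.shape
(7, 3)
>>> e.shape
(5,)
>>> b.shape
(2, 3, 7)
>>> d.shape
(7, 3, 3)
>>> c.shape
(7, 3)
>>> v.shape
(2, 7)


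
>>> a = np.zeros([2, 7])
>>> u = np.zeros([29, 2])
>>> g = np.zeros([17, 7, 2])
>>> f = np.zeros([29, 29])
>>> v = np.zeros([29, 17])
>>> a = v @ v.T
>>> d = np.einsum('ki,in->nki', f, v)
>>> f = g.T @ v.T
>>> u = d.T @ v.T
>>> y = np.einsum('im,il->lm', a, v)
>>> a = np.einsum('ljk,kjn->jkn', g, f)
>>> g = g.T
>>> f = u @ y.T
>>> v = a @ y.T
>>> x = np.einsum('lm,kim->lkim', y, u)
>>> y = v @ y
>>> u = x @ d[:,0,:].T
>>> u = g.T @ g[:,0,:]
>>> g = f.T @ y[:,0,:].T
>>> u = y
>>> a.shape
(7, 2, 29)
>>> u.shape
(7, 2, 29)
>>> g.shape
(17, 29, 7)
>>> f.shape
(29, 29, 17)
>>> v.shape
(7, 2, 17)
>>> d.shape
(17, 29, 29)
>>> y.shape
(7, 2, 29)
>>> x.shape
(17, 29, 29, 29)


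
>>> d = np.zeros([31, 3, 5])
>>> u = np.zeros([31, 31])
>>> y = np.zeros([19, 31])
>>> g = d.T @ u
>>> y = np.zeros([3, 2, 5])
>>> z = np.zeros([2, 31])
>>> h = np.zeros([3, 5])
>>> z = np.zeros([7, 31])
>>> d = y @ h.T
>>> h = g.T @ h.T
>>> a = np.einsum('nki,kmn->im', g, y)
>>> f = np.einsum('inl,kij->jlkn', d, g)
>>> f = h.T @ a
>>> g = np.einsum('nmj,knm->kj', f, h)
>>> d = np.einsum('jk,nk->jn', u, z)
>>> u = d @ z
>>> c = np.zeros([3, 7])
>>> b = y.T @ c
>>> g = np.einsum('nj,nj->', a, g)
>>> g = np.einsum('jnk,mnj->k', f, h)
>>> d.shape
(31, 7)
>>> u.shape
(31, 31)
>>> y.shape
(3, 2, 5)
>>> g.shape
(2,)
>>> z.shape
(7, 31)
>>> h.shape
(31, 3, 3)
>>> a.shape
(31, 2)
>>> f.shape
(3, 3, 2)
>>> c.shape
(3, 7)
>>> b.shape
(5, 2, 7)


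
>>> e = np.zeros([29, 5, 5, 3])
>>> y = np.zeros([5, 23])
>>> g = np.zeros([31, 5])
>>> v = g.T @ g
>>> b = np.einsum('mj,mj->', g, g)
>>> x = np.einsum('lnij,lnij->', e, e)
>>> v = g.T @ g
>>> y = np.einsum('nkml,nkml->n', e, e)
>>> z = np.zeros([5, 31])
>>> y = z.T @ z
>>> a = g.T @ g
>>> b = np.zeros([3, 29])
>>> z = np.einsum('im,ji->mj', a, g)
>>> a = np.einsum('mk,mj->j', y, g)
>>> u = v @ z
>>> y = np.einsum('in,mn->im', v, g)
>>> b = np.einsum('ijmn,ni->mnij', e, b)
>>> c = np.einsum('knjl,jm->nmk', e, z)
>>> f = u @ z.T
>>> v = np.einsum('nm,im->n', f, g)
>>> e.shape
(29, 5, 5, 3)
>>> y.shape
(5, 31)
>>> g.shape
(31, 5)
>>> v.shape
(5,)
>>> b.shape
(5, 3, 29, 5)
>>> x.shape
()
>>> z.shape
(5, 31)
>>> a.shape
(5,)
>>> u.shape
(5, 31)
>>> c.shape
(5, 31, 29)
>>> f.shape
(5, 5)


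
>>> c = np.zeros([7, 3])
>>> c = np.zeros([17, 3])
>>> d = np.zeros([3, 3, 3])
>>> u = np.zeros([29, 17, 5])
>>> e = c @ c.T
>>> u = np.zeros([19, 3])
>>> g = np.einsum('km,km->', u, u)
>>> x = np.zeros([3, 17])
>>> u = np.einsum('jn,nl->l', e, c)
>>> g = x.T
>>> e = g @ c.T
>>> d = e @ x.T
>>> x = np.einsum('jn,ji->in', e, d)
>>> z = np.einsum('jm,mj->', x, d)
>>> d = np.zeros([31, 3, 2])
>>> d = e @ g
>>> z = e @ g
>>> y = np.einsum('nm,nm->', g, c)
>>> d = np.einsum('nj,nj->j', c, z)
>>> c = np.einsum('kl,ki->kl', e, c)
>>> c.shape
(17, 17)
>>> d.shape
(3,)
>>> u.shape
(3,)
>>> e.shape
(17, 17)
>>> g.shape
(17, 3)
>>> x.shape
(3, 17)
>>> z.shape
(17, 3)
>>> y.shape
()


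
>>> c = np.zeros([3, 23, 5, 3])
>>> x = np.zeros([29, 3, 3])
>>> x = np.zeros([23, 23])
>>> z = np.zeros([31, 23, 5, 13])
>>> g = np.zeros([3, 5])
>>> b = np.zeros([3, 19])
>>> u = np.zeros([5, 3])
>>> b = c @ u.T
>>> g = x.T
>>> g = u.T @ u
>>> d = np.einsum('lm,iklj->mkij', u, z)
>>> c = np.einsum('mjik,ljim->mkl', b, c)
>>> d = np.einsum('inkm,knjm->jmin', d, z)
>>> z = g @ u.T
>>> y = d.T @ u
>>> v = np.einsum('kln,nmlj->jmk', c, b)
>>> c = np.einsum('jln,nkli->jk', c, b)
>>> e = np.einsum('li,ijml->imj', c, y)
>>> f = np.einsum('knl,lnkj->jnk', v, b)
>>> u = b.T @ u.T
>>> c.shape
(3, 23)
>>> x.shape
(23, 23)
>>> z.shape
(3, 5)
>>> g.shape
(3, 3)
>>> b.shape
(3, 23, 5, 5)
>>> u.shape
(5, 5, 23, 5)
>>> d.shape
(5, 13, 3, 23)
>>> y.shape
(23, 3, 13, 3)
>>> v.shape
(5, 23, 3)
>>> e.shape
(23, 13, 3)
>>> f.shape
(5, 23, 5)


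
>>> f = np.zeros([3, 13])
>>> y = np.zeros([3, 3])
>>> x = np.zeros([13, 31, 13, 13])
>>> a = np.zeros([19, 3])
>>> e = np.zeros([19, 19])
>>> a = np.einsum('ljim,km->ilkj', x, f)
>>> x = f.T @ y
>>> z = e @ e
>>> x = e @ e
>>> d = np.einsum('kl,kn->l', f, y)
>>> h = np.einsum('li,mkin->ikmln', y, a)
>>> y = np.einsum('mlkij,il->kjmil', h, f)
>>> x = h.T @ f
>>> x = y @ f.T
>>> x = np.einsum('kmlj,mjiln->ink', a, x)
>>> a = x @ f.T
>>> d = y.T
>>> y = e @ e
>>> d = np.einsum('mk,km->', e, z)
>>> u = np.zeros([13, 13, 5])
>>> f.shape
(3, 13)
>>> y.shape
(19, 19)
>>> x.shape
(3, 3, 13)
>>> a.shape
(3, 3, 3)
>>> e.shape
(19, 19)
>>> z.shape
(19, 19)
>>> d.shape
()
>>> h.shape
(3, 13, 13, 3, 31)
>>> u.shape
(13, 13, 5)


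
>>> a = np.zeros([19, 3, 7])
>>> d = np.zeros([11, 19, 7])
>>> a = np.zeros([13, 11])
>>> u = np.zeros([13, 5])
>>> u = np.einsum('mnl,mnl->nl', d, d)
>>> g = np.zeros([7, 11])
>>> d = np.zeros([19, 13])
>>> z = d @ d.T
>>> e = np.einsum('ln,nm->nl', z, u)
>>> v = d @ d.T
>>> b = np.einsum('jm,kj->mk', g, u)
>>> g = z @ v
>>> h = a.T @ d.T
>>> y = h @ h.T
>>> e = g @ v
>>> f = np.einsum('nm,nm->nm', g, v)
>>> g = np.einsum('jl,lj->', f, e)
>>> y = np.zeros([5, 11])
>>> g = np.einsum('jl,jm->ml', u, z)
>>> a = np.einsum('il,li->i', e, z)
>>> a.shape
(19,)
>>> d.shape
(19, 13)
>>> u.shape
(19, 7)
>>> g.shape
(19, 7)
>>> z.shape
(19, 19)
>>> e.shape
(19, 19)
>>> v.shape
(19, 19)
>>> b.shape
(11, 19)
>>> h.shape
(11, 19)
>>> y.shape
(5, 11)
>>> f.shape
(19, 19)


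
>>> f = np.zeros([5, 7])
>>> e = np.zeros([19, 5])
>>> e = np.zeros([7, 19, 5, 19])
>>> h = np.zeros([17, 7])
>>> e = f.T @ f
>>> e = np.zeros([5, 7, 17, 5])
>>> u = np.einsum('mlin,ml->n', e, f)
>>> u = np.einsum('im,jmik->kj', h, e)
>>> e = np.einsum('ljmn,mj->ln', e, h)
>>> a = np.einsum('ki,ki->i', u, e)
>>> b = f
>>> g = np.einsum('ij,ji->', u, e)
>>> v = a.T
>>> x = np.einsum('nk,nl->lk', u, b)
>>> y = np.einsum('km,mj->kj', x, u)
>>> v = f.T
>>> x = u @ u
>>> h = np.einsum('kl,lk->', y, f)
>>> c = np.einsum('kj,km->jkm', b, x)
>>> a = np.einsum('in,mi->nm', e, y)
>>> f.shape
(5, 7)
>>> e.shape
(5, 5)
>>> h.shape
()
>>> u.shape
(5, 5)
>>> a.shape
(5, 7)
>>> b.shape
(5, 7)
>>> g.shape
()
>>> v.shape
(7, 5)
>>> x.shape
(5, 5)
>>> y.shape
(7, 5)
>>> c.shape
(7, 5, 5)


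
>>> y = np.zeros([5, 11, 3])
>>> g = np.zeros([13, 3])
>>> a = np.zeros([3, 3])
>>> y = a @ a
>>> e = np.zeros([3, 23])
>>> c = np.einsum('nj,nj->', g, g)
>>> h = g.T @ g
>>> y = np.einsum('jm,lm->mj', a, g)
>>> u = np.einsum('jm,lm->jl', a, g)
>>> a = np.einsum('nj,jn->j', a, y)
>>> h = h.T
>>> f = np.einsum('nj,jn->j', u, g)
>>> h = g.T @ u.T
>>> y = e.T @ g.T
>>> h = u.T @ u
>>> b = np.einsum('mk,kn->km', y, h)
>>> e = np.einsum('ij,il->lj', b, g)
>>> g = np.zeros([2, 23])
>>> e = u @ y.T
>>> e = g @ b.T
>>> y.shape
(23, 13)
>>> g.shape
(2, 23)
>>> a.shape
(3,)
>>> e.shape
(2, 13)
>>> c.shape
()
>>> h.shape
(13, 13)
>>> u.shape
(3, 13)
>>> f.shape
(13,)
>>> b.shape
(13, 23)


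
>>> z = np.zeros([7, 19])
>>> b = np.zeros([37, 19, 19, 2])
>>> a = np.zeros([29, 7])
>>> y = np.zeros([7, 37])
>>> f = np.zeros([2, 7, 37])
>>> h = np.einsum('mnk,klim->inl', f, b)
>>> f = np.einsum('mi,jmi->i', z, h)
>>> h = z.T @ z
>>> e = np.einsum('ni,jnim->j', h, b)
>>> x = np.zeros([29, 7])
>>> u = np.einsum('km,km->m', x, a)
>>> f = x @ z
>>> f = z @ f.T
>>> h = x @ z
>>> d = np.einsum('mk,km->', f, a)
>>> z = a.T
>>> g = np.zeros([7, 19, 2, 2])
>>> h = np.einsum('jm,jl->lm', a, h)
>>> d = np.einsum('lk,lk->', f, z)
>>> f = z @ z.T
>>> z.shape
(7, 29)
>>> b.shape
(37, 19, 19, 2)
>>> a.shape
(29, 7)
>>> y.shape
(7, 37)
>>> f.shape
(7, 7)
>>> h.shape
(19, 7)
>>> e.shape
(37,)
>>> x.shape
(29, 7)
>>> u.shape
(7,)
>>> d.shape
()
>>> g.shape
(7, 19, 2, 2)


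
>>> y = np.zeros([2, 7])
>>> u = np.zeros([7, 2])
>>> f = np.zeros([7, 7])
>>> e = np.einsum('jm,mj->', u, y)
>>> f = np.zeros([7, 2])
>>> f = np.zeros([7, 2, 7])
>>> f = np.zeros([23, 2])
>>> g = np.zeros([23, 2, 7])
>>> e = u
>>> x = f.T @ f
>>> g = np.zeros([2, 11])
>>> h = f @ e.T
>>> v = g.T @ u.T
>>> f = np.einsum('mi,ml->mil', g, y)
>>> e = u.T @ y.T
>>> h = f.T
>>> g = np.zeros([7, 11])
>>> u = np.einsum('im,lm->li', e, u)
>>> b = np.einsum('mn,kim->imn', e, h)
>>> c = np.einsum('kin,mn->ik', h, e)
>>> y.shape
(2, 7)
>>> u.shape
(7, 2)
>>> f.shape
(2, 11, 7)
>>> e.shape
(2, 2)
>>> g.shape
(7, 11)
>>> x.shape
(2, 2)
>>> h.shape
(7, 11, 2)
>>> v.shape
(11, 7)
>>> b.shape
(11, 2, 2)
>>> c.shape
(11, 7)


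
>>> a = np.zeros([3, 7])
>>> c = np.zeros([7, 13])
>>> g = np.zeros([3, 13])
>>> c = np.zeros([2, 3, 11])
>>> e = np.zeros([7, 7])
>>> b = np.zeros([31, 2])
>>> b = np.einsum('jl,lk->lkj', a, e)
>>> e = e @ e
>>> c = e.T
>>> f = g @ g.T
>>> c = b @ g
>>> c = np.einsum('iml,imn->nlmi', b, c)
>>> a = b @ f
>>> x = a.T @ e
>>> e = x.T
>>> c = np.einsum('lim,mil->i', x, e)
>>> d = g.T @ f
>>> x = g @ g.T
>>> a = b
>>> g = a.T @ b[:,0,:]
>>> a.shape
(7, 7, 3)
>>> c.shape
(7,)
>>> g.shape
(3, 7, 3)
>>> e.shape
(7, 7, 3)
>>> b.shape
(7, 7, 3)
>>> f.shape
(3, 3)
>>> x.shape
(3, 3)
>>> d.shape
(13, 3)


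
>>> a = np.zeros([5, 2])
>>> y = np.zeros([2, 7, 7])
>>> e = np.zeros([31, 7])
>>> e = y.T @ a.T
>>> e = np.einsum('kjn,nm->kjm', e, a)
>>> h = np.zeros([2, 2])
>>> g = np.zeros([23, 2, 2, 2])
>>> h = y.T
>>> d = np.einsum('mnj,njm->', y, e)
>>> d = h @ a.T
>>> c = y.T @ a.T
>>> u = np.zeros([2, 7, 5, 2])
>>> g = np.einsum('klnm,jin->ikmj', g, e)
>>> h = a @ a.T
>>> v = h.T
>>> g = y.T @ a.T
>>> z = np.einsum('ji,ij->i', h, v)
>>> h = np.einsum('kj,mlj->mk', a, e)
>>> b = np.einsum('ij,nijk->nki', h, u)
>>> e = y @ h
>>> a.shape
(5, 2)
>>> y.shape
(2, 7, 7)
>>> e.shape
(2, 7, 5)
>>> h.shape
(7, 5)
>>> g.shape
(7, 7, 5)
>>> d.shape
(7, 7, 5)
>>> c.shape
(7, 7, 5)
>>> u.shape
(2, 7, 5, 2)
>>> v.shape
(5, 5)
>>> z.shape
(5,)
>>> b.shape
(2, 2, 7)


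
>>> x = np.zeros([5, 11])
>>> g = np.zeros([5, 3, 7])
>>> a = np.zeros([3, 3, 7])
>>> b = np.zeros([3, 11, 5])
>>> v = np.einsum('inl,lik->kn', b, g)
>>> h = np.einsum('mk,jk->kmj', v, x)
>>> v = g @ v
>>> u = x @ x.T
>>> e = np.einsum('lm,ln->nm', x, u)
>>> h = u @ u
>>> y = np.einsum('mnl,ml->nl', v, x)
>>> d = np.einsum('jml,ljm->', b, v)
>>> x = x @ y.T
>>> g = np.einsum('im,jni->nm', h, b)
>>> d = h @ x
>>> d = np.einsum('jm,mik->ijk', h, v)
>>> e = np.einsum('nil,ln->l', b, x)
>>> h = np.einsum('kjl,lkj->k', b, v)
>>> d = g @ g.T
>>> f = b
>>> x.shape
(5, 3)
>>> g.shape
(11, 5)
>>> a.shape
(3, 3, 7)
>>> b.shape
(3, 11, 5)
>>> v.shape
(5, 3, 11)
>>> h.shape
(3,)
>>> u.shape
(5, 5)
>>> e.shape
(5,)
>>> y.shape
(3, 11)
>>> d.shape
(11, 11)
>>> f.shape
(3, 11, 5)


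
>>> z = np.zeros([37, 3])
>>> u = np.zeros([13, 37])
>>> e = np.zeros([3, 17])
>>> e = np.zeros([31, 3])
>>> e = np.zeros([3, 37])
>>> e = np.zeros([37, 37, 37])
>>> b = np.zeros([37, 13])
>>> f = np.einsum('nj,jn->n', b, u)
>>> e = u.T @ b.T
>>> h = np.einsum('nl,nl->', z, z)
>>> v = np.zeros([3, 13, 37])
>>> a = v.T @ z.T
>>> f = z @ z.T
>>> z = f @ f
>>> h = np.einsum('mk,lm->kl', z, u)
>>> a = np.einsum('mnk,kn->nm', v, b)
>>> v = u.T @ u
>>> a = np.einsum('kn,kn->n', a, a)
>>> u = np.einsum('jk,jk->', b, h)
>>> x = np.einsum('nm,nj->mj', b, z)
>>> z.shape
(37, 37)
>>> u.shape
()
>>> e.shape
(37, 37)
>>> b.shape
(37, 13)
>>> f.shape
(37, 37)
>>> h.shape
(37, 13)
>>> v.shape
(37, 37)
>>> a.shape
(3,)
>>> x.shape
(13, 37)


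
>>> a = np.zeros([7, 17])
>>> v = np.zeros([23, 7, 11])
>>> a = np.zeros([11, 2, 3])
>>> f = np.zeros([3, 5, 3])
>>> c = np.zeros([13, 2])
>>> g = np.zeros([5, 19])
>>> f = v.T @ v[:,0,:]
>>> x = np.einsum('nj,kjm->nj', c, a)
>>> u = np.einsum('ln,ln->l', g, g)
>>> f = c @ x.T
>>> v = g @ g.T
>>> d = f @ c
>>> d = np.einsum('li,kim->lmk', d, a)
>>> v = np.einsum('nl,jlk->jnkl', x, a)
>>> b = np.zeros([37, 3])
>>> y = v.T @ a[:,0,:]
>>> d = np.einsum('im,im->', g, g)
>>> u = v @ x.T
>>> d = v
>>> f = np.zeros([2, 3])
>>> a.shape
(11, 2, 3)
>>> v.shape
(11, 13, 3, 2)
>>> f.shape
(2, 3)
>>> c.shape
(13, 2)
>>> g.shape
(5, 19)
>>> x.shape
(13, 2)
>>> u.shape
(11, 13, 3, 13)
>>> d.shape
(11, 13, 3, 2)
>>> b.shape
(37, 3)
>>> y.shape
(2, 3, 13, 3)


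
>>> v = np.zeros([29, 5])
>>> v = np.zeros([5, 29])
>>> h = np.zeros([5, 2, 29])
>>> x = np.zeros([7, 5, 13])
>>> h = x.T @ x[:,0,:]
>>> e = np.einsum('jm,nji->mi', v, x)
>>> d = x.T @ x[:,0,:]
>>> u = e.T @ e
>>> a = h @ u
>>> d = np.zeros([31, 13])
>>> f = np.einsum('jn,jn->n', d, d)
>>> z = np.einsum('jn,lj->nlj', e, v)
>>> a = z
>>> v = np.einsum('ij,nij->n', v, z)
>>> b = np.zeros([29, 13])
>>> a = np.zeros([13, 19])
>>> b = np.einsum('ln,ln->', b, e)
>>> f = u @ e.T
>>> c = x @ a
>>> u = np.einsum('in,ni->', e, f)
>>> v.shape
(13,)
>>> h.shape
(13, 5, 13)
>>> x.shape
(7, 5, 13)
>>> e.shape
(29, 13)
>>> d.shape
(31, 13)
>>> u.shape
()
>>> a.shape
(13, 19)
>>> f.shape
(13, 29)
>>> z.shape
(13, 5, 29)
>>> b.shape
()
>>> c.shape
(7, 5, 19)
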